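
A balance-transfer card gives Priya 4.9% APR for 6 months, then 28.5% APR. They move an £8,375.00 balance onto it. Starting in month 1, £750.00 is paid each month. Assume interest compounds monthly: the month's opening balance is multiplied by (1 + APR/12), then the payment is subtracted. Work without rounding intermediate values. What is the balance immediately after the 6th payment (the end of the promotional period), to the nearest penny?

£4,036.11

Promo months 1–6 at r₀ = 4.9%/12 = 0.00408333; months 7+ at r₁ = 28.5%/12 = 0.02375.
After month 6: iterate B ← B·(1+r₀) − £750.00 for 6 months → £4,036.11.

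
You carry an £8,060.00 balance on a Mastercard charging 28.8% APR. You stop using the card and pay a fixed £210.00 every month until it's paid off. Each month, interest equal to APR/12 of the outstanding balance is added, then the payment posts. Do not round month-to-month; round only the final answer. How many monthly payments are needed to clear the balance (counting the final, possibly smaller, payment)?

108 payments

Monthly rate r = 28.8%/12 = 2.4% = 0.024.
Recurrence: B ← B·(1+r) − £210.00.
Month 1: interest £193.44; balance after payment £8,043.44.
Month 2: interest £193.04; balance after payment £8,026.48.
Closed form: n = −ln(1 − rB₀/P)/ln(1+r) = −ln(0.078857)/ln(1.024) ≈ 107.103, so the balance reaches zero during payment 108.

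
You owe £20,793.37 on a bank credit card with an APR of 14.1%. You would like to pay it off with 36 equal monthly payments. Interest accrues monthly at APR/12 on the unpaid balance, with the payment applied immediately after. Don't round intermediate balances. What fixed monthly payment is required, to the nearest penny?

Monthly rate r = 14.1%/12 = 1.175% = 0.01175.
Level-payment amortization: P = B₀·r / (1 − (1+r)^(−n)) = 20793.37·0.01175 / (1 − 1.01175^(−36)).
Denominator 1 − (1+r)^(−36) = 0.343304062.
P = 244.322 / 0.343304062 ≈ 711.68.

£711.68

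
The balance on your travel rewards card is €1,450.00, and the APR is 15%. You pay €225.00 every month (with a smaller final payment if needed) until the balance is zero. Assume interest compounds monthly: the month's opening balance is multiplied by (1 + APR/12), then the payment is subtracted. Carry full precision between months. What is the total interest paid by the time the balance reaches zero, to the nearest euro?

Monthly rate r = 15%/12 = 1.25% = 0.0125.
Payoff takes n = ⌈−ln(1 − rB₀/P)/ln(1+r)⌉ = ⌈6.761⌉ = 7 payments; the last is €171.42.
Total paid = 6·€225.00 + €171.42 = €1,521.42.
Total interest = total paid − principal = €1,521.42 − €1,450.00 = €71.42.

€71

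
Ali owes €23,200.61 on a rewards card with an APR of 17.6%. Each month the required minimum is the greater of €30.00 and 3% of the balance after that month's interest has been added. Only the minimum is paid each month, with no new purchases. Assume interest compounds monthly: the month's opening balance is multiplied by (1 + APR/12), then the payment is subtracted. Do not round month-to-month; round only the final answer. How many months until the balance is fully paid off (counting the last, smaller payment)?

Monthly rate r = 17.6%/12 = 1.46667% = 0.0146667.
While 3% of the post-interest balance exceeds €30.00, each month B ← (B·(1+r))·(1 − 0.03), i.e. B shrinks by the factor (1+r)·0.97 = 0.98423.
This holds for months 1–199. Entering month 200 the balance is €980.46; 3% of the post-interest balance is now below €30.00, so the flat €30.00 minimum applies from here.
From month 200 a fixed €30.00 at rate r clears €980.46 in 45 more payments. Total: 199 + 45 = 244 months.

244 months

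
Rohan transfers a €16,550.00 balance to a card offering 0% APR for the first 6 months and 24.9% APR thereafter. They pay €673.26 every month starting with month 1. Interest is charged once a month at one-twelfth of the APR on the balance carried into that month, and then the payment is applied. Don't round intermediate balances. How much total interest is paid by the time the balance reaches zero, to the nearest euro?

€3,458

Promo months 1–6 at r₀ = 0%/12 = 0; months 7+ at r₁ = 24.9%/12 = 0.02075.
After month 6 (no interest yet): B = €16,550.00 − 6·€673.26 = €12,510.44.
Then at r₁ with €673.26/mo: n₂ = −ln(1 − r₁·B/P)/ln(1+r₁) ≈ 23.72 → 24 more payments.
Total paid = 29·€673.26 + €483.33 = €20,007.87; interest = €20,007.87 − €16,550.00 = €3,457.87.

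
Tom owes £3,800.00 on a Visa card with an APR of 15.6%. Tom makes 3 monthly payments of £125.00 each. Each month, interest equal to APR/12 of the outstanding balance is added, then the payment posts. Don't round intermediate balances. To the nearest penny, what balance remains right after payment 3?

£3,570.24

Monthly rate r = 15.6%/12 = 1.3% = 0.013.
Each month: B ← B·(1+r) − £125.00.
Month 1: interest £49.40; balance after payment £3,724.40.
Month 2: interest £48.42; balance after payment £3,647.82.
Month 3: interest £47.42; balance after payment £3,570.24.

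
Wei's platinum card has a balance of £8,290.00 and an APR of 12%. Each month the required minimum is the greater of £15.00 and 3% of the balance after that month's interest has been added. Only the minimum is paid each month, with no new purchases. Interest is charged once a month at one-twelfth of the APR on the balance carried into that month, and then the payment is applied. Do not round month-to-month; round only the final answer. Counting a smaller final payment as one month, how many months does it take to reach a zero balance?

Monthly rate r = 12%/12 = 1% = 0.01.
While 3% of the post-interest balance exceeds £15.00, each month B ← (B·(1+r))·(1 − 0.03), i.e. B shrinks by the factor (1+r)·0.97 = 0.9797.
This holds for months 1–138. Entering month 139 the balance is £489.11; 3% of the post-interest balance is now below £15.00, so the flat £15.00 minimum applies from here.
From month 139 a fixed £15.00 at rate r clears £489.11 in 40 more payments. Total: 138 + 40 = 178 months.

178 months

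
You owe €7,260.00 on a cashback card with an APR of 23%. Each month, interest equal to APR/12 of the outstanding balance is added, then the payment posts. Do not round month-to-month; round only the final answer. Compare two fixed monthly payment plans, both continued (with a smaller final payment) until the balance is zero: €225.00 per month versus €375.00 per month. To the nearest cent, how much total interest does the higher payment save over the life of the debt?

€2,258.57

Monthly rate r = 23%/12 = 1.91667% = 0.0191667.
At €225.00/mo: n = ⌈−ln(1 − rB₀/P)/ln(1+r)⌉ = 51 payments (last €169.09); total interest = total paid − €7,260.00 = €4,159.09.
At €375.00/mo: 25 payments (last €160.52); total interest €1,900.52.
Interest saved = €4,159.09 − €1,900.52 = €2,258.57.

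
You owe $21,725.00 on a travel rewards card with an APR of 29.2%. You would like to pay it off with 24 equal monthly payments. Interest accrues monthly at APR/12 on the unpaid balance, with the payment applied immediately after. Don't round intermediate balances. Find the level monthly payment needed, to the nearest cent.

$1,205.78

Monthly rate r = 29.2%/12 = 2.43333% = 0.0243333.
Level-payment amortization: P = B₀·r / (1 − (1+r)^(−n)) = 21725.00·0.0243333 / (1 − 1.02433^(−24)).
Denominator 1 − (1+r)^(−24) = 0.438423835.
P = 528.642 / 0.438423835 ≈ 1205.78.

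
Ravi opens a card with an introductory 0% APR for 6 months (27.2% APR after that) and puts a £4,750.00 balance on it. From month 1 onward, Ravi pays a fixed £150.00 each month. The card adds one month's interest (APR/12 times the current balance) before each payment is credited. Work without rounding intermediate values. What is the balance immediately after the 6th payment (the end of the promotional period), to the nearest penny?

£3,850.00

Promo months 1–6 at r₀ = 0%/12 = 0; months 7+ at r₁ = 27.2%/12 = 0.0226667.
After month 6 (no interest yet): B = £4,750.00 − 6·£150.00 = £3,850.00.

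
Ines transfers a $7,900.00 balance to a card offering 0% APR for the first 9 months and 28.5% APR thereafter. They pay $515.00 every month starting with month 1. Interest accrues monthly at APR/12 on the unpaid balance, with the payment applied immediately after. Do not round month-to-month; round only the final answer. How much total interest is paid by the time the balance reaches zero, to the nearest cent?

Promo months 1–9 at r₀ = 0%/12 = 0; months 10+ at r₁ = 28.5%/12 = 0.02375.
After month 9 (no interest yet): B = $7,900.00 − 9·$515.00 = $3,265.00.
Then at r₁ with $515.00/mo: n₂ = −ln(1 − r₁·B/P)/ln(1+r₁) ≈ 6.95 → 7 more payments.
Total paid = 15·$515.00 + $490.78 = $8,215.78; interest = $8,215.78 − $7,900.00 = $315.78.

$315.78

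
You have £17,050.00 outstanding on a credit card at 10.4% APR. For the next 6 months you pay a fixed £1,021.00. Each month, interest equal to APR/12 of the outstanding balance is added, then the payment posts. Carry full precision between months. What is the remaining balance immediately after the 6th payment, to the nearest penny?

£11,695.76

Monthly rate r = 10.4%/12 = 0.866667% = 0.00866667.
Each month: B ← B·(1+r) − £1,021.00.
Month 1: interest £147.77; balance after payment £16,176.77.
Month 2: interest £140.20; balance after payment £15,295.97.
Month 3: interest £132.57; balance after payment £14,407.53.
Month 4: interest £124.87; balance after payment £13,511.40.
Month 5: interest £117.10; balance after payment £12,607.49.
Month 6: interest £109.26; balance after payment £11,695.76.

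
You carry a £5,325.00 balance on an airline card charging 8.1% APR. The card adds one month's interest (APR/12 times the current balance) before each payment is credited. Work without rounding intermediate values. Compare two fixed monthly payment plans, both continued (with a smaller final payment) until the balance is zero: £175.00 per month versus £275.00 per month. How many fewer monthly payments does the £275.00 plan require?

Monthly rate r = 8.1%/12 = 0.675% = 0.00675.
At £175.00/mo: n = ⌈−ln(1 − rB₀/P)/ln(1+r)⌉ = 35 payments (last £30.74); total interest = total paid − £5,325.00 = £655.74.
At £275.00/mo: 21 payments (last £226.02); total interest £401.02.
Payments saved = 35 − 21 = 14.

14 fewer payments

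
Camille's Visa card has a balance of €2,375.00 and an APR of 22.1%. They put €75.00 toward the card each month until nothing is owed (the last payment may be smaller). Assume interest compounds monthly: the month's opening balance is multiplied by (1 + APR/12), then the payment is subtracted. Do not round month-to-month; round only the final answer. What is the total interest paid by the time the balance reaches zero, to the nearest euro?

€1,222

Monthly rate r = 22.1%/12 = 1.84167% = 0.0184167.
Payoff takes n = ⌈−ln(1 − rB₀/P)/ln(1+r)⌉ = ⌈47.955⌉ = 48 payments; the last is €71.65.
Total paid = 47·€75.00 + €71.65 = €3,596.65.
Total interest = total paid − principal = €3,596.65 − €2,375.00 = €1,221.65.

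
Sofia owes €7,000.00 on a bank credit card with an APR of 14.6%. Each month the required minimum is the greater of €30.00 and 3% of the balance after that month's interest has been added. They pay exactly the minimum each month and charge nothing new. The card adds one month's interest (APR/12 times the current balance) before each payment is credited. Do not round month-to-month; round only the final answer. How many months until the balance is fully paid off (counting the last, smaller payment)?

149 months

Monthly rate r = 14.6%/12 = 1.21667% = 0.0121667.
While 3% of the post-interest balance exceeds €30.00, each month B ← (B·(1+r))·(1 − 0.03), i.e. B shrinks by the factor (1+r)·0.97 = 0.9818.
This holds for months 1–107. Entering month 108 the balance is €980.94; 3% of the post-interest balance is now below €30.00, so the flat €30.00 minimum applies from here.
From month 108 a fixed €30.00 at rate r clears €980.94 in 42 more payments. Total: 107 + 42 = 149 months.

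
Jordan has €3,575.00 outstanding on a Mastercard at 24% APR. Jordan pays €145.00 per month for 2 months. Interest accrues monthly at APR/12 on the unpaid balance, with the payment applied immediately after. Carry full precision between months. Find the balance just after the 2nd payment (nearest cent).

€3,426.53

Monthly rate r = 24%/12 = 2% = 0.02.
Each month: B ← B·(1+r) − €145.00.
Month 1: interest €71.50; balance after payment €3,501.50.
Month 2: interest €70.03; balance after payment €3,426.53.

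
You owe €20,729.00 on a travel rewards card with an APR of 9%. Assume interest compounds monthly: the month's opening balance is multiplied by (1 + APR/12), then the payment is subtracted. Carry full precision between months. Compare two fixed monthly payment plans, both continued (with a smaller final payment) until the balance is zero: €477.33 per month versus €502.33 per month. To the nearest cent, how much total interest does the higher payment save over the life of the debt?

€278.34

Monthly rate r = 9%/12 = 0.75% = 0.0075.
At €477.33/mo: n = ⌈−ln(1 − rB₀/P)/ln(1+r)⌉ = 53 payments (last €354.18); total interest = total paid − €20,729.00 = €4,446.34.
At €502.33/mo: 50 payments (last €282.83); total interest €4,168.00.
Interest saved = €4,446.34 − €4,168.00 = €278.34.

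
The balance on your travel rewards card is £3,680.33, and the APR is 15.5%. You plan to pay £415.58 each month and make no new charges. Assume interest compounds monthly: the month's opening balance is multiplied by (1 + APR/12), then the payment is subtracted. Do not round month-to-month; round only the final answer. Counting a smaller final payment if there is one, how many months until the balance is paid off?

10 payments

Monthly rate r = 15.5%/12 = 1.29167% = 0.0129167.
Recurrence: B ← B·(1+r) − £415.58.
Month 1: interest £47.54; balance after payment £3,312.29.
Month 2: interest £42.78; balance after payment £2,939.49.
Closed form: n = −ln(1 − rB₀/P)/ln(1+r) = −ln(0.88561)/ln(1.01292) ≈ 9.465, so the balance reaches zero during payment 10.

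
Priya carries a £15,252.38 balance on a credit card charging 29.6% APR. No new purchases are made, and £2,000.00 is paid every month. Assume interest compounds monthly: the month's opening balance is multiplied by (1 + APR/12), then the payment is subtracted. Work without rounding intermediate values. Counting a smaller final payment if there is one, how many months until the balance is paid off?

Monthly rate r = 29.6%/12 = 2.46667% = 0.0246667.
Recurrence: B ← B·(1+r) − £2,000.00.
Month 1: interest £376.23; balance after payment £13,628.61.
Month 2: interest £336.17; balance after payment £11,964.78.
Closed form: n = −ln(1 − rB₀/P)/ln(1+r) = −ln(0.81189)/ln(1.02467) ≈ 8.552, so the balance reaches zero during payment 9.

9 months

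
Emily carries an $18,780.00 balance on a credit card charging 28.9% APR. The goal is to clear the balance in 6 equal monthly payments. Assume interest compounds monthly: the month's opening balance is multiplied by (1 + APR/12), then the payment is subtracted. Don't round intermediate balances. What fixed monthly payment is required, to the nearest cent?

$3,399.06

Monthly rate r = 28.9%/12 = 2.40833% = 0.0240833.
Level-payment amortization: P = B₀·r / (1 − (1+r)^(−n)) = 18780.00·0.0240833 / (1 − 1.02408^(−6)).
Denominator 1 − (1+r)^(−6) = 0.133061658.
P = 452.285 / 0.133061658 ≈ 3399.06.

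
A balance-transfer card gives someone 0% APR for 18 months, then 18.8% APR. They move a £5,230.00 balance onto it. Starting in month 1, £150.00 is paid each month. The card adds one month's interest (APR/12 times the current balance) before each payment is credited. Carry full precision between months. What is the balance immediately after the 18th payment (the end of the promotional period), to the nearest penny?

Promo months 1–18 at r₀ = 0%/12 = 0; months 19+ at r₁ = 18.8%/12 = 0.0156667.
After month 18 (no interest yet): B = £5,230.00 − 18·£150.00 = £2,530.00.

£2,530.00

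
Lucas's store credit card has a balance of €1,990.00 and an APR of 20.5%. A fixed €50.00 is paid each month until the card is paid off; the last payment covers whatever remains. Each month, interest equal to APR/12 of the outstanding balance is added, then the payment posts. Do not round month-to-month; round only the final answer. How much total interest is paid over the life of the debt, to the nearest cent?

€1,372.65

Monthly rate r = 20.5%/12 = 1.70833% = 0.0170833.
Payoff takes n = ⌈−ln(1 − rB₀/P)/ln(1+r)⌉ = ⌈67.251⌉ = 68 payments; the last is €12.65.
Total paid = 67·€50.00 + €12.65 = €3,362.65.
Total interest = total paid − principal = €3,362.65 − €1,990.00 = €1,372.65.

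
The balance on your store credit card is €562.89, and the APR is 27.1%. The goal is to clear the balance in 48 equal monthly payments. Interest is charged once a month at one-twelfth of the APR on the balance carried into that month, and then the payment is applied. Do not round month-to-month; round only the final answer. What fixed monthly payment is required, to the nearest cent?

Monthly rate r = 27.1%/12 = 2.25833% = 0.0225833.
Level-payment amortization: P = B₀·r / (1 − (1+r)^(−n)) = 562.89·0.0225833 / (1 − 1.02258^(−48)).
Denominator 1 − (1+r)^(−48) = 0.657656633.
P = 12.7119 / 0.657656633 ≈ 19.33.

€19.33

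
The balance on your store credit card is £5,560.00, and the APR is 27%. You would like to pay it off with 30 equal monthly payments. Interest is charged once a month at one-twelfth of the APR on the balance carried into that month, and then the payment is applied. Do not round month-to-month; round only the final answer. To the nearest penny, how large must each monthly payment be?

£256.87

Monthly rate r = 27%/12 = 2.25% = 0.0225.
Level-payment amortization: P = B₀·r / (1 − (1+r)^(−n)) = 5560.00·0.0225 / (1 − 1.0225^(−30)).
Denominator 1 − (1+r)^(−30) = 0.487019922.
P = 125.1 / 0.487019922 ≈ 256.87.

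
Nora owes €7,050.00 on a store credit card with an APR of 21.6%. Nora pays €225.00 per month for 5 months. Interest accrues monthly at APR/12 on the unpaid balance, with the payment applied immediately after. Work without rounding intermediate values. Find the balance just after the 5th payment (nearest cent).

€6,541.52

Monthly rate r = 21.6%/12 = 1.8% = 0.018.
Each month: B ← B·(1+r) − €225.00.
Month 1: interest €126.90; balance after payment €6,951.90.
Month 2: interest €125.13; balance after payment €6,852.03.
Month 3: interest €123.34; balance after payment €6,750.37.
Month 4: interest €121.51; balance after payment €6,646.88.
Month 5: interest €119.64; balance after payment €6,541.52.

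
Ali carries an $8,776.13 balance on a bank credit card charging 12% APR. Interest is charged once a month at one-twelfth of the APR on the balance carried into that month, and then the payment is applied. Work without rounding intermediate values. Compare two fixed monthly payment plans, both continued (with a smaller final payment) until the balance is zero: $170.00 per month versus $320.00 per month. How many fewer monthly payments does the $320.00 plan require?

Monthly rate r = 12%/12 = 1% = 0.01.
At $170.00/mo: n = ⌈−ln(1 − rB₀/P)/ln(1+r)⌉ = 73 payments (last $166.57); total interest = total paid − $8,776.13 = $3,630.44.
At $320.00/mo: 33 payments (last $69.24); total interest $1,533.11.
Payments saved = 73 − 33 = 40.

40 fewer payments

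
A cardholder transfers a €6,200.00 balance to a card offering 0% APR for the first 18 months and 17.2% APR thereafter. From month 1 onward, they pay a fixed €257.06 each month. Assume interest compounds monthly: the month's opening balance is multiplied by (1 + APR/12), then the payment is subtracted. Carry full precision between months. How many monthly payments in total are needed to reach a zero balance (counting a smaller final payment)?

Promo months 1–18 at r₀ = 0%/12 = 0; months 19+ at r₁ = 17.2%/12 = 0.0143333.
After month 18 (no interest yet): B = €6,200.00 − 18·€257.06 = €1,572.92.
Then at r₁ with €257.06/mo: n₂ = −ln(1 − r₁·B/P)/ln(1+r₁) ≈ 6.45 → 7 more payments.

25 payments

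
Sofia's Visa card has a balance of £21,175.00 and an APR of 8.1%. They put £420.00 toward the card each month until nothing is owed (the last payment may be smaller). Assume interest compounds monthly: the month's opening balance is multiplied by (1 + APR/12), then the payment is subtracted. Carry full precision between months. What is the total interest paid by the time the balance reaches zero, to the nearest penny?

Monthly rate r = 8.1%/12 = 0.675% = 0.00675.
Payoff takes n = ⌈−ln(1 − rB₀/P)/ln(1+r)⌉ = ⌈61.836⌉ = 62 payments; the last is £351.22.
Total paid = 61·£420.00 + £351.22 = £25,971.22.
Total interest = total paid − principal = £25,971.22 − £21,175.00 = £4,796.22.

£4,796.22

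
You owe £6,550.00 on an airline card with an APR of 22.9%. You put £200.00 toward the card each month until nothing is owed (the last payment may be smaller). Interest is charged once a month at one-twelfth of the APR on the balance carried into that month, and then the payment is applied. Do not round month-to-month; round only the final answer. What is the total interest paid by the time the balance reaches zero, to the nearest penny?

Monthly rate r = 22.9%/12 = 1.90833% = 0.0190833.
Payoff takes n = ⌈−ln(1 − rB₀/P)/ln(1+r)⌉ = ⌈51.883⌉ = 52 payments; the last is £176.81.
Total paid = 51·£200.00 + £176.81 = £10,376.81.
Total interest = total paid − principal = £10,376.81 − £6,550.00 = £3,826.81.

£3,826.81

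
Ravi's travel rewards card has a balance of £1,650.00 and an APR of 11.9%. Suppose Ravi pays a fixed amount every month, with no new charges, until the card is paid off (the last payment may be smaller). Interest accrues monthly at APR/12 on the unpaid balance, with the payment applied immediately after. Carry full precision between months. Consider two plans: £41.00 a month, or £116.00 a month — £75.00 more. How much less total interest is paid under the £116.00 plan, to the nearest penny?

£328.60

Monthly rate r = 11.9%/12 = 0.991667% = 0.00991667.
At £41.00/mo: n = ⌈−ln(1 − rB₀/P)/ln(1+r)⌉ = 52 payments (last £25.16); total interest = total paid − £1,650.00 = £466.16.
At £116.00/mo: 16 payments (last £47.56); total interest £137.56.
Interest saved = £466.16 − £137.56 = £328.60.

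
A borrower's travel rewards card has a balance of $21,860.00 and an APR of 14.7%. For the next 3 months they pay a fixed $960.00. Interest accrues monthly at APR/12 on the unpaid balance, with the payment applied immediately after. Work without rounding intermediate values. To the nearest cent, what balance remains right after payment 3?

Monthly rate r = 14.7%/12 = 1.225% = 0.01225.
Each month: B ← B·(1+r) − $960.00.
Month 1: interest $267.78; balance after payment $21,167.78.
Month 2: interest $259.31; balance after payment $20,467.09.
Month 3: interest $250.72; balance after payment $19,757.81.

$19,757.81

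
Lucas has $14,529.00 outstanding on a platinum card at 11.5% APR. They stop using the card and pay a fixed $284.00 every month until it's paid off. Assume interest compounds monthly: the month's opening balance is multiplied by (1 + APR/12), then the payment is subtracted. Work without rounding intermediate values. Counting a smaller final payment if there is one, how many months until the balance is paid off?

71 months

Monthly rate r = 11.5%/12 = 0.958333% = 0.00958333.
Recurrence: B ← B·(1+r) − $284.00.
Month 1: interest $139.24; balance after payment $14,384.24.
Month 2: interest $137.85; balance after payment $14,238.09.
Closed form: n = −ln(1 − rB₀/P)/ln(1+r) = −ln(0.50973)/ln(1.00958) ≈ 70.653, so the balance reaches zero during payment 71.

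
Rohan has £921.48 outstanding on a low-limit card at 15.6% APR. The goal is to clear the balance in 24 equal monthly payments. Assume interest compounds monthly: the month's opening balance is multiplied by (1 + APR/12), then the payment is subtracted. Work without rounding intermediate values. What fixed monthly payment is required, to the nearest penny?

£44.94

Monthly rate r = 15.6%/12 = 1.3% = 0.013.
Level-payment amortization: P = B₀·r / (1 − (1+r)^(−n)) = 921.48·0.013 / (1 − 1.013^(−24)).
Denominator 1 − (1+r)^(−24) = 0.266545274.
P = 11.9792 / 0.266545274 ≈ 44.94.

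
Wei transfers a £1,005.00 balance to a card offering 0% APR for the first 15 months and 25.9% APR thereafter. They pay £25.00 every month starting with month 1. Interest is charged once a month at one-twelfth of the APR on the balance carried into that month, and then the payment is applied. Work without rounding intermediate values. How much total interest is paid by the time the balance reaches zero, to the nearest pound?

Promo months 1–15 at r₀ = 0%/12 = 0; months 16+ at r₁ = 25.9%/12 = 0.0215833.
After month 15 (no interest yet): B = £1,005.00 − 15·£25.00 = £630.00.
Then at r₁ with £25.00/mo: n₂ = −ln(1 − r₁·B/P)/ln(1+r₁) ≈ 36.76 → 37 more payments.
Total paid = 51·£25.00 + £19.14 = £1,294.14; interest = £1,294.14 − £1,005.00 = £289.14.

£289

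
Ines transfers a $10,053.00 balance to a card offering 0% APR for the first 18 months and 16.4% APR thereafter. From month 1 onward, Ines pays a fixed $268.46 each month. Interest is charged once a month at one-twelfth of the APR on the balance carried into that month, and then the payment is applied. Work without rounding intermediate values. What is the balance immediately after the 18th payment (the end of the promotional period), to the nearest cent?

Promo months 1–18 at r₀ = 0%/12 = 0; months 19+ at r₁ = 16.4%/12 = 0.0136667.
After month 18 (no interest yet): B = $10,053.00 − 18·$268.46 = $5,220.72.

$5,220.72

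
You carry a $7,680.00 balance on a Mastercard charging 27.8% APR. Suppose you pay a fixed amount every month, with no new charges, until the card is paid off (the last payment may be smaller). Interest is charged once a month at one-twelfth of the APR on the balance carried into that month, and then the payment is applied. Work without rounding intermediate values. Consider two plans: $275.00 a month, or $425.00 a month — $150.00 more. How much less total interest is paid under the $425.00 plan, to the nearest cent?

Monthly rate r = 27.8%/12 = 2.31667% = 0.0231667.
At $275.00/mo: n = ⌈−ln(1 − rB₀/P)/ln(1+r)⌉ = 46 payments (last $128.40); total interest = total paid − $7,680.00 = $4,823.40.
At $425.00/mo: 24 payments (last $290.95); total interest $2,385.95.
Interest saved = $4,823.40 − $2,385.95 = $2,437.45.

$2,437.45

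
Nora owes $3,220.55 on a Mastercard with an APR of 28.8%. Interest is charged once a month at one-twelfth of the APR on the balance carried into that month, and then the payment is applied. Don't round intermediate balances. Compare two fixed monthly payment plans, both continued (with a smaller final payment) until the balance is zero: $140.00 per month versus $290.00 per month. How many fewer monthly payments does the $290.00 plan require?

Monthly rate r = 28.8%/12 = 2.4% = 0.024.
At $140.00/mo: n = ⌈−ln(1 − rB₀/P)/ln(1+r)⌉ = 34 payments (last $121.37); total interest = total paid − $3,220.55 = $1,520.82.
At $290.00/mo: 14 payments (last $20.42); total interest $569.87.
Payments saved = 34 − 14 = 20.

20 fewer payments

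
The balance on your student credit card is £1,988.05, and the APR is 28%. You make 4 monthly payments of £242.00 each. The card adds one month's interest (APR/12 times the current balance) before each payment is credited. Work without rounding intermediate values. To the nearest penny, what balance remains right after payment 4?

Monthly rate r = 28%/12 = 2.33333% = 0.0233333.
Each month: B ← B·(1+r) − £242.00.
Month 1: interest £46.39; balance after payment £1,792.44.
Month 2: interest £41.82; balance after payment £1,592.26.
Month 3: interest £37.15; balance after payment £1,387.41.
Month 4: interest £32.37; balance after payment £1,177.79.

£1,177.79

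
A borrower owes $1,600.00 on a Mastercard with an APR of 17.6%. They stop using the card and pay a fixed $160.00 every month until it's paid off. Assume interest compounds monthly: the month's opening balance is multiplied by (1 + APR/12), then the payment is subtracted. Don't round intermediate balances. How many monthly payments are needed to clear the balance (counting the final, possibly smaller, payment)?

Monthly rate r = 17.6%/12 = 1.46667% = 0.0146667.
Recurrence: B ← B·(1+r) − $160.00.
Month 1: interest $23.47; balance after payment $1,463.47.
Month 2: interest $21.46; balance after payment $1,324.93.
Closed form: n = −ln(1 − rB₀/P)/ln(1+r) = −ln(0.85333)/ln(1.01467) ≈ 10.893, so the balance reaches zero during payment 11.

11 months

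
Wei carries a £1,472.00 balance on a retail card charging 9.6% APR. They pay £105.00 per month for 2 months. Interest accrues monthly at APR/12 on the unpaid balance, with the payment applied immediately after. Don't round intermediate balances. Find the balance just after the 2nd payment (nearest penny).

Monthly rate r = 9.6%/12 = 0.8% = 0.008.
Each month: B ← B·(1+r) − £105.00.
Month 1: interest £11.78; balance after payment £1,378.78.
Month 2: interest £11.03; balance after payment £1,284.81.

£1,284.81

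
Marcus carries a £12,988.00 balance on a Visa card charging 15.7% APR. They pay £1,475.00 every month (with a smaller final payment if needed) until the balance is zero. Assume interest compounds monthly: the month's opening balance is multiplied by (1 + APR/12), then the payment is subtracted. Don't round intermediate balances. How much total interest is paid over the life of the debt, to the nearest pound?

£903

Monthly rate r = 15.7%/12 = 1.30833% = 0.0130833.
Payoff takes n = ⌈−ln(1 − rB₀/P)/ln(1+r)⌉ = ⌈9.416⌉ = 10 payments; the last is £616.47.
Total paid = 9·£1,475.00 + £616.47 = £13,891.47.
Total interest = total paid − principal = £13,891.47 − £12,988.00 = £903.47.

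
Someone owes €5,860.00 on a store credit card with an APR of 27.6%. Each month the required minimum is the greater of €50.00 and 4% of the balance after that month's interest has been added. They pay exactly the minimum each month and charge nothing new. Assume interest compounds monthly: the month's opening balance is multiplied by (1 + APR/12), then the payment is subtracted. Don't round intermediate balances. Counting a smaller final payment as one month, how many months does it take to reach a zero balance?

124 months

Monthly rate r = 27.6%/12 = 2.3% = 0.023.
While 4% of the post-interest balance exceeds €50.00, each month B ← (B·(1+r))·(1 − 0.04), i.e. B shrinks by the factor (1+r)·0.96 = 0.98208.
This holds for months 1–87. Entering month 88 the balance is €1,215.28; 4% of the post-interest balance is now below €50.00, so the flat €50.00 minimum applies from here.
From month 88 a fixed €50.00 at rate r clears €1,215.28 in 37 more payments. Total: 87 + 37 = 124 months.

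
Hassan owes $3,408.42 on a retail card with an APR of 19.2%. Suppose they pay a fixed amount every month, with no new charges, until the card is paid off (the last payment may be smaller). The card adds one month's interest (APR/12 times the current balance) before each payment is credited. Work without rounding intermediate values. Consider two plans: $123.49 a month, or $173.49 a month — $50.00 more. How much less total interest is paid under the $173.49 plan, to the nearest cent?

Monthly rate r = 19.2%/12 = 1.6% = 0.016.
At $123.49/mo: n = ⌈−ln(1 − rB₀/P)/ln(1+r)⌉ = 37 payments (last $87.81); total interest = total paid − $3,408.42 = $1,125.03.
At $173.49/mo: 24 payments (last $134.51); total interest $716.36.
Interest saved = $1,125.03 − $716.36 = $408.67.

$408.67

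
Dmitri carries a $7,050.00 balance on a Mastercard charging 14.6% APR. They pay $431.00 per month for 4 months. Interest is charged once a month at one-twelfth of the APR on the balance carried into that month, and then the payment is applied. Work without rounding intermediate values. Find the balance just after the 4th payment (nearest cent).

$5,643.69

Monthly rate r = 14.6%/12 = 1.21667% = 0.0121667.
Each month: B ← B·(1+r) − $431.00.
Month 1: interest $85.77; balance after payment $6,704.77.
Month 2: interest $81.57; balance after payment $6,355.35.
Month 3: interest $77.32; balance after payment $6,001.67.
Month 4: interest $73.02; balance after payment $5,643.69.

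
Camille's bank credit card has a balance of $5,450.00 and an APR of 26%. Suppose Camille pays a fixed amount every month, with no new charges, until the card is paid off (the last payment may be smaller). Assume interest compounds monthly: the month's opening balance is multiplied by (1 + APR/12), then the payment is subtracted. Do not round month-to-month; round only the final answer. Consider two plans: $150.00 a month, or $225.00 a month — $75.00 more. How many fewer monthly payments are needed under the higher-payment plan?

38 fewer payments

Monthly rate r = 26%/12 = 2.16667% = 0.0216667.
At $150.00/mo: n = ⌈−ln(1 − rB₀/P)/ln(1+r)⌉ = 73 payments (last $29.41); total interest = total paid − $5,450.00 = $5,379.41.
At $225.00/mo: 35 payments (last $160.58); total interest $2,360.58.
Payments saved = 73 − 35 = 38.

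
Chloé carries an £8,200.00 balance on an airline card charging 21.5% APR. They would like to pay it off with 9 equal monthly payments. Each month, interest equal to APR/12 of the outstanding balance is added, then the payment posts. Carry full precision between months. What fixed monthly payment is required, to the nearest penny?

£994.66

Monthly rate r = 21.5%/12 = 1.79167% = 0.0179167.
Level-payment amortization: P = B₀·r / (1 − (1+r)^(−n)) = 8200.00·0.0179167 / (1 − 1.01792^(−9)).
Denominator 1 − (1+r)^(−9) = 0.147704937.
P = 146.917 / 0.147704937 ≈ 994.66.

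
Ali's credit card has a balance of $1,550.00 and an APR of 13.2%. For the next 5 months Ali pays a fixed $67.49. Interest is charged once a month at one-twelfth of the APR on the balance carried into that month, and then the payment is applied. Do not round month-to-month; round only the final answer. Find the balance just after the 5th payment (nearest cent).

$1,292.19

Monthly rate r = 13.2%/12 = 1.1% = 0.011.
Each month: B ← B·(1+r) − $67.49.
Month 1: interest $17.05; balance after payment $1,499.56.
Month 2: interest $16.50; balance after payment $1,448.57.
Month 3: interest $15.93; balance after payment $1,397.01.
Month 4: interest $15.37; balance after payment $1,344.89.
Month 5: interest $14.79; balance after payment $1,292.19.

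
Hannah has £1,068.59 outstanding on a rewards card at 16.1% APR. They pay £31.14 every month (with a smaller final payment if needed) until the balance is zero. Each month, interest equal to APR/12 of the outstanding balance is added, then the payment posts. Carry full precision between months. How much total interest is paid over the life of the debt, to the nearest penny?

£372.93

Monthly rate r = 16.1%/12 = 1.34167% = 0.0134167.
Payoff takes n = ⌈−ln(1 − rB₀/P)/ln(1+r)⌉ = ⌈46.290⌉ = 47 payments; the last is £9.08.
Total paid = 46·£31.14 + £9.08 = £1,441.52.
Total interest = total paid − principal = £1,441.52 − £1,068.59 = £372.93.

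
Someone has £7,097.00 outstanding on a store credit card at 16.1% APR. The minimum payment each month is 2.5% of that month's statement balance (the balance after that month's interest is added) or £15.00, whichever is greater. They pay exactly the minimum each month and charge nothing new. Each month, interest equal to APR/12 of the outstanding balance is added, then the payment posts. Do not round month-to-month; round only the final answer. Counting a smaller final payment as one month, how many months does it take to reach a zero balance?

Monthly rate r = 16.1%/12 = 1.34167% = 0.0134167.
While 2.5% of the post-interest balance exceeds £15.00, each month B ← (B·(1+r))·(1 − 0.025), i.e. B shrinks by the factor (1+r)·0.975 = 0.98808.
This holds for months 1–208. Entering month 209 the balance is £586.07; 2.5% of the post-interest balance is now below £15.00, so the flat £15.00 minimum applies from here.
From month 209 a fixed £15.00 at rate r clears £586.07 in 56 more payments. Total: 208 + 56 = 264 months.

264 months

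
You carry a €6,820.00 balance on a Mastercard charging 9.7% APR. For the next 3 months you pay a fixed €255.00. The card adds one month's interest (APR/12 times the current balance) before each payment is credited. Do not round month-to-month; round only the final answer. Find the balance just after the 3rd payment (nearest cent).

Monthly rate r = 9.7%/12 = 0.808333% = 0.00808333.
Each month: B ← B·(1+r) − €255.00.
Month 1: interest €55.13; balance after payment €6,620.13.
Month 2: interest €53.51; balance after payment €6,418.64.
Month 3: interest €51.88; balance after payment €6,215.53.

€6,215.53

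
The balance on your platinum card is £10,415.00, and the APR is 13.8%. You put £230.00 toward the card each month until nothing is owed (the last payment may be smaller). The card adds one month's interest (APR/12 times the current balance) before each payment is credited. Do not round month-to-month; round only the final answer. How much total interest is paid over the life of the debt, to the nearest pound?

Monthly rate r = 13.8%/12 = 1.15% = 0.0115.
Payoff takes n = ⌈−ln(1 − rB₀/P)/ln(1+r)⌉ = ⌈64.326⌉ = 65 payments; the last is £75.37.
Total paid = 64·£230.00 + £75.37 = £14,795.37.
Total interest = total paid − principal = £14,795.37 − £10,415.00 = £4,380.37.

£4,380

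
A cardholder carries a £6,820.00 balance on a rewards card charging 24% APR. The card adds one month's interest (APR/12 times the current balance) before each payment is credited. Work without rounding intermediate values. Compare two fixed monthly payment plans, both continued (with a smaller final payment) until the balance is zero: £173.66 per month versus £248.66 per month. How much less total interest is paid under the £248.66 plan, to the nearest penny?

£3,511.78

Monthly rate r = 24%/12 = 2% = 0.02.
At £173.66/mo: n = ⌈−ln(1 − rB₀/P)/ln(1+r)⌉ = 78 payments (last £126.42); total interest = total paid − £6,820.00 = £6,678.24.
At £248.66/mo: 41 payments (last £40.06); total interest £3,166.46.
Interest saved = £6,678.24 − £3,166.46 = £3,511.78.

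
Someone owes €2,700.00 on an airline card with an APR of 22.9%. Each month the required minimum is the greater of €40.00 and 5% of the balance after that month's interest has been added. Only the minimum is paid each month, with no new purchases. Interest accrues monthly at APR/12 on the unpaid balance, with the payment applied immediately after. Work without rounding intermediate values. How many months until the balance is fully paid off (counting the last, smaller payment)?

63 months

Monthly rate r = 22.9%/12 = 1.90833% = 0.0190833.
While 5% of the post-interest balance exceeds €40.00, each month B ← (B·(1+r))·(1 − 0.05), i.e. B shrinks by the factor (1+r)·0.95 = 0.96813.
This holds for months 1–39. Entering month 40 the balance is €763.42; 5% of the post-interest balance is now below €40.00, so the flat €40.00 minimum applies from here.
From month 40 a fixed €40.00 at rate r clears €763.42 in 24 more payments. Total: 39 + 24 = 63 months.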